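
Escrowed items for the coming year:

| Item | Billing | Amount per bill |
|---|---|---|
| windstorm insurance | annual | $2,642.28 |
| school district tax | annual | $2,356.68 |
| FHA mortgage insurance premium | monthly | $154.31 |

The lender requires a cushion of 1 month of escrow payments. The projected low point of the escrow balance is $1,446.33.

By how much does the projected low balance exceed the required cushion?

$875.44

Windstorm insurance — $2,642.28
School district tax — $2,356.68
FHA mortgage insurance premium — $154.31 × 12 = $1,851.72
Yearly total = $2,642.28 + $2,356.68 + $1,851.72 = $6,850.68
Monthly = $6,850.68 / 12 = $570.89
Cushion = 1 × $570.89 = $570.89
Excess over cushion: $1,446.33 − $570.89 = $875.44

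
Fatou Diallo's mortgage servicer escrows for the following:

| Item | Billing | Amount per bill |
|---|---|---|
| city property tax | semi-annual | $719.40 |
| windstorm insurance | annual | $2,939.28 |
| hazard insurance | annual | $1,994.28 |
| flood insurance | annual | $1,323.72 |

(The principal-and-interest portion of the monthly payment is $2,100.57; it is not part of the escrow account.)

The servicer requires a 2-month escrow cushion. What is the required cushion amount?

City property tax = $719.40 × 2 = $1,438.80 per year
Windstorm insurance = $2,939.28 per year
Hazard insurance = $1,994.28 per year
Flood insurance = $1,323.72 per year
Total per year = $7,696.08
Monthly escrow = $7,696.08 / 12 = $641.34
Required cushion = 2 × $641.34 = $1,282.68

$1,282.68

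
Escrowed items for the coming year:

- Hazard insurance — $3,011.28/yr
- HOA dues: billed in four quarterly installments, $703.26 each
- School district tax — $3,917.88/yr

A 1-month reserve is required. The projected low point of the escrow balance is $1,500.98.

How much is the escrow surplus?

$689.13

Hazard insurance = $3,011.28 per year
HOA dues = $703.26 × 4 = $2,813.04 per year
School district tax = $3,917.88 per year
Total per year = $9,742.20
Per month = $9,742.20 / 12 = $811.85
Cushion = 1 × $811.85 = $811.85
Surplus = $1,500.98 − $811.85 = $689.13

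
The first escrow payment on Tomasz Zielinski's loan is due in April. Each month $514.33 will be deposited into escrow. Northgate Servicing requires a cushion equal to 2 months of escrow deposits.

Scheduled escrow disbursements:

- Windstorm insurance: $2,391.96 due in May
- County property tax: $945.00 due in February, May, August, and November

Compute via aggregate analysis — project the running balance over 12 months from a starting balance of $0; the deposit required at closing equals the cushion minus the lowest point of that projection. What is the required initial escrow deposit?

$3,336.96

Cushion = 2 × $514.33 = $1,028.66
Trial balance (start $0, +$514.33 each month, − disbursements):
  Apr: +$514.33 → $514.33
  May: +$514.33 − $3,336.96 → -$2,308.30
  Jun: +$514.33 → -$1,793.97
  Jul: +$514.33 → -$1,279.64
  Aug: +$514.33 − $945.00 → -$1,710.31
  Sep: +$514.33 → -$1,195.98
  Oct: +$514.33 → -$681.65
  Nov: +$514.33 − $945.00 → -$1,112.32
  Dec: +$514.33 → -$597.99
  Jan: +$514.33 → -$83.66
  Feb: +$514.33 − $945.00 → -$514.33
  Mar: +$514.33 → $0.00
Lowest trial balance = -$2,308.30 (May)
Initial deposit = cushion − low point = $1,028.66 − (-$2,308.30) = $3,336.96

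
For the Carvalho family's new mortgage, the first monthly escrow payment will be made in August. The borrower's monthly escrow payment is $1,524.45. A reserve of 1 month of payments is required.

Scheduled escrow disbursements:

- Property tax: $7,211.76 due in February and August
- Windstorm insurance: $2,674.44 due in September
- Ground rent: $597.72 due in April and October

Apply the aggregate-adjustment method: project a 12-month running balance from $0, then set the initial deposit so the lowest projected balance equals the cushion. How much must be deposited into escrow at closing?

Cushion = 1 × $1,524.45 = $1,524.45
Trial balance (start $0, +$1,524.45 each month, − disbursements):
  Aug: +$1,524.45 − $7,211.76 → -$5,687.31
  Sep: +$1,524.45 − $2,674.44 → -$6,837.30
  Oct: +$1,524.45 − $597.72 → -$5,910.57
  Nov: +$1,524.45 → -$4,386.12
  Dec: +$1,524.45 → -$2,861.67
  Jan: +$1,524.45 → -$1,337.22
  Feb: +$1,524.45 − $7,211.76 → -$7,024.53
  Mar: +$1,524.45 → -$5,500.08
  Apr: +$1,524.45 − $597.72 → -$4,573.35
  May: +$1,524.45 → -$3,048.90
  Jun: +$1,524.45 → -$1,524.45
  Jul: +$1,524.45 → $0.00
Lowest trial balance = -$7,024.53 (Feb)
Initial deposit = cushion − low point = $1,524.45 − (-$7,024.53) = $8,548.98

$8,548.98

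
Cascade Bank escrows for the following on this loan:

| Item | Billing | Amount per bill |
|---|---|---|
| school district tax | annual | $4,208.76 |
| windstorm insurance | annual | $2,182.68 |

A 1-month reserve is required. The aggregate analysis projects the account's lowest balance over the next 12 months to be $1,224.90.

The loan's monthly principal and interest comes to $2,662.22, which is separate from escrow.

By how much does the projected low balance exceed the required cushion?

$692.28

School district tax: $4,208.76 per year
Windstorm insurance: $2,182.68 per year
Combined annual = $4,208.76 + $2,182.68 = $6,391.44
Monthly escrow = $6,391.44 / 12 = $532.62
Required cushion = 1 × $532.62 = $532.62
Surplus = $1,224.90 − $532.62 = $692.28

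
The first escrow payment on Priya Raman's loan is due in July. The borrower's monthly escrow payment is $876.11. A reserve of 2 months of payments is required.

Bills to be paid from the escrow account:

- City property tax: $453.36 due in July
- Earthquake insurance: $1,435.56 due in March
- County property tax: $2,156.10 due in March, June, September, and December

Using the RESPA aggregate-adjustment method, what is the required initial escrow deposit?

$2,224.45

Cushion = 2 × $876.11 = $1,752.22
Trial balance (start $0, +$876.11 each month, − disbursements):
  Jul: +$876.11 − $453.36 → $422.75
  Aug: +$876.11 → $1,298.86
  Sep: +$876.11 − $2,156.10 → $18.87
  Oct: +$876.11 → $894.98
  Nov: +$876.11 → $1,771.09
  Dec: +$876.11 − $2,156.10 → $491.10
  Jan: +$876.11 → $1,367.21
  Feb: +$876.11 → $2,243.32
  Mar: +$876.11 − $3,591.66 → -$472.23
  Apr: +$876.11 → $403.88
  May: +$876.11 → $1,279.99
  Jun: +$876.11 − $2,156.10 → $0.00
Lowest trial balance = -$472.23 (Mar)
Initial deposit = cushion − low point = $1,752.22 − (-$472.23) = $2,224.45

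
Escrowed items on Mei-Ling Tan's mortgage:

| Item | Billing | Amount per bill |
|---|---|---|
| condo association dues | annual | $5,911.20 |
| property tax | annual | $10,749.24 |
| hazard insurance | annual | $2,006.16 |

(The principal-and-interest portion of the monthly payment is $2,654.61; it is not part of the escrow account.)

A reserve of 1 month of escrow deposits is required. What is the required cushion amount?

$1,555.55

Condo association dues: $5,911.20 per year
Property tax: $10,749.24 per year
Hazard insurance: $2,006.16 per year
Total annual escrow = $18,666.60
Monthly escrow = $18,666.60 / 12 = $1,555.55
Required cushion = 1 × $1,555.55 = $1,555.55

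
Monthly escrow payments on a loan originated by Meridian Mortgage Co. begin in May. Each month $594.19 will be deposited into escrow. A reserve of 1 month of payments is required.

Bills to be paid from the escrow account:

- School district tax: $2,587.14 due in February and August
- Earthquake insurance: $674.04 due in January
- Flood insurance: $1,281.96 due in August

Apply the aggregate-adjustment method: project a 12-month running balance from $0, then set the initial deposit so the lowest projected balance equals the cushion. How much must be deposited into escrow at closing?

Cushion = 1 × $594.19 = $594.19
Trial balance (start $0, +$594.19 each month, − disbursements):
  May: +$594.19 → $594.19
  Jun: +$594.19 → $1,188.38
  Jul: +$594.19 → $1,782.57
  Aug: +$594.19 − $3,869.10 → -$1,492.34
  Sep: +$594.19 → -$898.15
  Oct: +$594.19 → -$303.96
  Nov: +$594.19 → $290.23
  Dec: +$594.19 → $884.42
  Jan: +$594.19 − $674.04 → $804.57
  Feb: +$594.19 − $2,587.14 → -$1,188.38
  Mar: +$594.19 → -$594.19
  Apr: +$594.19 → $0.00
Lowest trial balance = -$1,492.34 (Aug)
Initial deposit = cushion − low point = $594.19 − (-$1,492.34) = $2,086.53

$2,086.53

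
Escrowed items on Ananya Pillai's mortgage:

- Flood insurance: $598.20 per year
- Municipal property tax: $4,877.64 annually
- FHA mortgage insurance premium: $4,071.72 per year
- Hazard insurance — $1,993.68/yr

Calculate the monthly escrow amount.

$961.77

Flood insurance — $598.20/yr
Municipal property tax — $4,877.64/yr
FHA mortgage insurance premium — $4,071.72/yr
Hazard insurance — $1,993.68/yr
Annual escrow total = $11,541.24
Per month = $11,541.24 / 12 = $961.77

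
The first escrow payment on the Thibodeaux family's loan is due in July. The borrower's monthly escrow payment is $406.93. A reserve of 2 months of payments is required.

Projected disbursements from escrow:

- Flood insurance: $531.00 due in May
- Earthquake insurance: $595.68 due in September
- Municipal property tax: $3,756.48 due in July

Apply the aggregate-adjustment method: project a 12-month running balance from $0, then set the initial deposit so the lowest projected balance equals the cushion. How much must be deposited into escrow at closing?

Cushion = 2 × $406.93 = $813.86
Trial balance (start $0, +$406.93 each month, − disbursements):
  Jul: +$406.93 − $3,756.48 → -$3,349.55
  Aug: +$406.93 → -$2,942.62
  Sep: +$406.93 − $595.68 → -$3,131.37
  Oct: +$406.93 → -$2,724.44
  Nov: +$406.93 → -$2,317.51
  Dec: +$406.93 → -$1,910.58
  Jan: +$406.93 → -$1,503.65
  Feb: +$406.93 → -$1,096.72
  Mar: +$406.93 → -$689.79
  Apr: +$406.93 → -$282.86
  May: +$406.93 − $531.00 → -$406.93
  Jun: +$406.93 → $0.00
Lowest trial balance = -$3,349.55 (Jul)
Initial deposit = cushion − low point = $813.86 − (-$3,349.55) = $4,163.41

$4,163.41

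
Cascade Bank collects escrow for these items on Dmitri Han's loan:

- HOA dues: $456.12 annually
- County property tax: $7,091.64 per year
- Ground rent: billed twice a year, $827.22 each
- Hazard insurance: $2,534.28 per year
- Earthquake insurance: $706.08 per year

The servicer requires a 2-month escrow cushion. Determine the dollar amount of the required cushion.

HOA dues — $456.12/yr
County property tax — $7,091.64/yr
Ground rent — $827.22 × 2 = $1,654.44/yr
Hazard insurance — $2,534.28/yr
Earthquake insurance — $706.08/yr
Combined annual = $456.12 + $7,091.64 + $1,654.44 + $2,534.28 + $706.08 = $12,442.56
Per month = $12,442.56 / 12 = $1,036.88
Cushion = 2 × $1,036.88 = $2,073.76

$2,073.76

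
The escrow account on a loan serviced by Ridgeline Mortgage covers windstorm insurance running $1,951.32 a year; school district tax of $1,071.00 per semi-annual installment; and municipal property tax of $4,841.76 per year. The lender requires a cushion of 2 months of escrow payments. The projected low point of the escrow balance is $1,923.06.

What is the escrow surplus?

$433.88

Windstorm insurance: $1,951.32 per year
School district tax: $1,071.00 × 2 = $2,142.00 per year
Municipal property tax: $4,841.76 per year
Annual escrow total = $8,935.08
Per month = $8,935.08 / 12 = $744.59
Required reserve = 2 × $744.59 = $1,489.18
Surplus = $1,923.06 − $1,489.18 = $433.88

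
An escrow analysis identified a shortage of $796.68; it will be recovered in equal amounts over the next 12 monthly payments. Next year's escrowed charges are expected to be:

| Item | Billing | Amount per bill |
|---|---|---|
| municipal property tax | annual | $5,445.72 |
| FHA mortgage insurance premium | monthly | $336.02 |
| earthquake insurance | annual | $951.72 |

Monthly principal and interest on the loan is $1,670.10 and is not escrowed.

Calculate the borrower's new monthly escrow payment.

Municipal property tax: $5,445.72 annually
FHA mortgage insurance premium: $336.02 × 12 = $4,032.24 annually
Earthquake insurance: $951.72 annually
Total per year = $10,429.68
Monthly = $10,429.68 / 12 = $869.14
Shortage per month = $796.68 / 12 = $66.39
Adjusted monthly = $869.14 + $66.39 = $935.53

$935.53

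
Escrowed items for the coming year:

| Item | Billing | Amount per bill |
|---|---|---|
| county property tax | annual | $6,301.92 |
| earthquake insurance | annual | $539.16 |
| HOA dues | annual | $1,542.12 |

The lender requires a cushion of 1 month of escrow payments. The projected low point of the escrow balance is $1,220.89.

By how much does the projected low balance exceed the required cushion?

$522.29

County property tax — $6,301.92 annually
Earthquake insurance — $539.16 annually
HOA dues — $1,542.12 annually
Total per year = $6,301.92 + $539.16 + $1,542.12 = $8,383.20
Base monthly escrow = $8,383.20 / 12 = $698.60
Required cushion = 1 × $698.60 = $698.60
Surplus = $1,220.89 − $698.60 = $522.29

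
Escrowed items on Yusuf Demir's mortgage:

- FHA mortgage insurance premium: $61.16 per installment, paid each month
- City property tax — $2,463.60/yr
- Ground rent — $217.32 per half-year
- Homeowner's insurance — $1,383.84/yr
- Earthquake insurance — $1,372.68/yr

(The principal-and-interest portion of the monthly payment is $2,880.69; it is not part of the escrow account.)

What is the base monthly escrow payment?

FHA mortgage insurance premium = $61.16 × 12 = $733.92
City property tax = $2,463.60
Ground rent = $217.32 × 2 = $434.64
Homeowner's insurance = $1,383.84
Earthquake insurance = $1,372.68
Yearly total = $733.92 + $2,463.60 + $434.64 + $1,383.84 + $1,372.68 = $6,388.68
Base monthly escrow = $6,388.68 / 12 = $532.39

$532.39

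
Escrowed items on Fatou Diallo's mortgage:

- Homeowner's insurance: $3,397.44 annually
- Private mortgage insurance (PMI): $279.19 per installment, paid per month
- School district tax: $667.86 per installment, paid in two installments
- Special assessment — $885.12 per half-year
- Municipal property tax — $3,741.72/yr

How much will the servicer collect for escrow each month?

Homeowner's insurance = $3,397.44/yr
Private mortgage insurance (PMI) = $279.19 × 12 = $3,350.28/yr
School district tax = $667.86 × 2 = $1,335.72/yr
Special assessment = $885.12 × 2 = $1,770.24/yr
Municipal property tax = $3,741.72/yr
Annual escrow total = $3,397.44 + $3,350.28 + $1,335.72 + $1,770.24 + $3,741.72 = $13,595.40
Monthly escrow = $13,595.40 ÷ 12 = $1,132.95

$1,132.95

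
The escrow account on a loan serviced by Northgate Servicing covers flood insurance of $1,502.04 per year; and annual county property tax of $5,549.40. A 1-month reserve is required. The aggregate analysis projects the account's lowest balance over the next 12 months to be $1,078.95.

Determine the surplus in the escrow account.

$491.33

Flood insurance — $1,502.04/yr
County property tax — $5,549.40/yr
Annual escrow total = $7,051.44
Base monthly escrow = $7,051.44 ÷ 12 = $587.62
Required reserve = 1 × $587.62 = $587.62
Excess over cushion: $1,078.95 − $587.62 = $491.33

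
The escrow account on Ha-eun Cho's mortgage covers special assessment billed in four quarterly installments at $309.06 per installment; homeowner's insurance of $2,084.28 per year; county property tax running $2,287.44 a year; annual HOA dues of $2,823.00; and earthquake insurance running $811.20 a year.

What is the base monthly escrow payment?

$770.18

Special assessment = $309.06 × 4 = $1,236.24/yr
Homeowner's insurance = $2,084.28/yr
County property tax = $2,287.44/yr
HOA dues = $2,823.00/yr
Earthquake insurance = $811.20/yr
Combined annual = $9,242.16
Monthly escrow = $9,242.16 ÷ 12 = $770.18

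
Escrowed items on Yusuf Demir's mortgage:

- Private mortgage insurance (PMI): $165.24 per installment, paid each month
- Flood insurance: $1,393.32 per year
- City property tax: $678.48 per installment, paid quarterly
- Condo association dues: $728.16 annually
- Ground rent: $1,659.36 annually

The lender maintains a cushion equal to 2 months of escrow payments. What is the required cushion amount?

$1,412.94

Private mortgage insurance (PMI) — $165.24 × 12 = $1,982.88
Flood insurance — $1,393.32
City property tax — $678.48 × 4 = $2,713.92
Condo association dues — $728.16
Ground rent — $1,659.36
Yearly total = $8,477.64
Base monthly escrow = $8,477.64 ÷ 12 = $706.47
Cushion = 2 × $706.47 = $1,412.94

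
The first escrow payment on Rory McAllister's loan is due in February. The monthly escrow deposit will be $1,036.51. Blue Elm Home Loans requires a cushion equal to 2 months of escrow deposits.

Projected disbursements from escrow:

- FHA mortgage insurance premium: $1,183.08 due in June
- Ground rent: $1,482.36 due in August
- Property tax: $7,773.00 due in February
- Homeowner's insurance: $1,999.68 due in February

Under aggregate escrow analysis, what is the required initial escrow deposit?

Cushion = 2 × $1,036.51 = $2,073.02
Trial balance (start $0, +$1,036.51 each month, − disbursements):
  Feb: +$1,036.51 − $9,772.68 → -$8,736.17
  Mar: +$1,036.51 → -$7,699.66
  Apr: +$1,036.51 → -$6,663.15
  May: +$1,036.51 → -$5,626.64
  Jun: +$1,036.51 − $1,183.08 → -$5,773.21
  Jul: +$1,036.51 → -$4,736.70
  Aug: +$1,036.51 − $1,482.36 → -$5,182.55
  Sep: +$1,036.51 → -$4,146.04
  Oct: +$1,036.51 → -$3,109.53
  Nov: +$1,036.51 → -$2,073.02
  Dec: +$1,036.51 → -$1,036.51
  Jan: +$1,036.51 → $0.00
Lowest trial balance = -$8,736.17 (Feb)
Initial deposit = cushion − low point = $2,073.02 − (-$8,736.17) = $10,809.19

$10,809.19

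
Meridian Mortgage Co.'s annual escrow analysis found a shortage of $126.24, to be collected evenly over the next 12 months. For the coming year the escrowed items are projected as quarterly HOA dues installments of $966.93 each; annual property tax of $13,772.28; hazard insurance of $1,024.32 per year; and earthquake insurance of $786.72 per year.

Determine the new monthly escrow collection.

$1,631.44

HOA dues — $966.93 × 4 = $3,867.72 annually
Property tax — $13,772.28 annually
Hazard insurance — $1,024.32 annually
Earthquake insurance — $786.72 annually
Total per year = $19,451.04
Monthly = $19,451.04 / 12 = $1,620.92
Shortage per month = $126.24 / 12 = $10.52
Adjusted monthly = $1,620.92 + $10.52 = $1,631.44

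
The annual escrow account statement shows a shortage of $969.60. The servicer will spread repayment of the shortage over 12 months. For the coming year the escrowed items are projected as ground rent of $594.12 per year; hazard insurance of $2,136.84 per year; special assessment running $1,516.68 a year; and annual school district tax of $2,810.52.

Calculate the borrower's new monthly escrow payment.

Ground rent: $594.12 annually
Hazard insurance: $2,136.84 annually
Special assessment: $1,516.68 annually
School district tax: $2,810.52 annually
Annual escrow total = $594.12 + $2,136.84 + $1,516.68 + $2,810.52 = $7,058.16
Monthly escrow = $7,058.16 / 12 = $588.18
Shortage spread = $969.60 / 12 = $80.80/mo
New monthly escrow = $588.18 + $80.80 = $668.98

$668.98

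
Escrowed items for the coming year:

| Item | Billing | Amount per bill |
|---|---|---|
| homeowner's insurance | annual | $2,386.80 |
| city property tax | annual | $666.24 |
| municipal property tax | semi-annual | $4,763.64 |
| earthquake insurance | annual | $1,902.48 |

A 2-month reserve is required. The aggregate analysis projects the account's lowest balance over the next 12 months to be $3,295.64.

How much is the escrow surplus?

Homeowner's insurance = $2,386.80 annually
City property tax = $666.24 annually
Municipal property tax = $4,763.64 × 2 = $9,527.28 annually
Earthquake insurance = $1,902.48 annually
Total per year = $2,386.80 + $666.24 + $9,527.28 + $1,902.48 = $14,482.80
Per month = $14,482.80 ÷ 12 = $1,206.90
Cushion = 2 × $1,206.90 = $2,413.80
Surplus = $3,295.64 − $2,413.80 = $881.84

$881.84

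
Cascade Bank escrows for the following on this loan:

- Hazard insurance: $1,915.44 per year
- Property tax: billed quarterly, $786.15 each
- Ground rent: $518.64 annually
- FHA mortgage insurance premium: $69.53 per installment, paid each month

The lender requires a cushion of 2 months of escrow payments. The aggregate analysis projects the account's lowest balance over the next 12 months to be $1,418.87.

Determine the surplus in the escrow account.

Hazard insurance: $1,915.44 annually
Property tax: $786.15 × 4 = $3,144.60 annually
Ground rent: $518.64 annually
FHA mortgage insurance premium: $69.53 × 12 = $834.36 annually
Total annual escrow = $1,915.44 + $3,144.60 + $518.64 + $834.36 = $6,413.04
Monthly = $6,413.04 ÷ 12 = $534.42
Required reserve = 2 × $534.42 = $1,068.84
Excess over cushion: $1,418.87 − $1,068.84 = $350.03

$350.03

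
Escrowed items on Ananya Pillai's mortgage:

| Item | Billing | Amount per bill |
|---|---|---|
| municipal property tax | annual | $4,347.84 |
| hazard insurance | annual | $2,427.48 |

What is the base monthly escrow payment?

Municipal property tax = $4,347.84/yr
Hazard insurance = $2,427.48/yr
Total per year = $6,775.32
Per month = $6,775.32 / 12 = $564.61

$564.61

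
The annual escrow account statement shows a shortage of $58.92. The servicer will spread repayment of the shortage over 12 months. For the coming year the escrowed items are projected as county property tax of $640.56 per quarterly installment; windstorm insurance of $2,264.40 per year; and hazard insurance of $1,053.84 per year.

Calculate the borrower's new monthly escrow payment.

$494.95

County property tax — $640.56 × 4 = $2,562.24
Windstorm insurance — $2,264.40
Hazard insurance — $1,053.84
Total per year = $5,880.48
Monthly escrow = $5,880.48 / 12 = $490.04
Shortage spread = $58.92 / 12 = $4.91/mo
Adjusted monthly = $490.04 + $4.91 = $494.95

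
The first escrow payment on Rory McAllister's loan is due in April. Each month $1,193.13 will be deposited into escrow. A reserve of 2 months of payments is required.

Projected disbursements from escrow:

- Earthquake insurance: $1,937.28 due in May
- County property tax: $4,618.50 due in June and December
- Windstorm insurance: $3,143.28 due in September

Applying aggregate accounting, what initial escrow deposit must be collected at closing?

Cushion = 2 × $1,193.13 = $2,386.26
Trial balance (start $0, +$1,193.13 each month, − disbursements):
  Apr: +$1,193.13 → $1,193.13
  May: +$1,193.13 − $1,937.28 → $448.98
  Jun: +$1,193.13 − $4,618.50 → -$2,976.39
  Jul: +$1,193.13 → -$1,783.26
  Aug: +$1,193.13 → -$590.13
  Sep: +$1,193.13 − $3,143.28 → -$2,540.28
  Oct: +$1,193.13 → -$1,347.15
  Nov: +$1,193.13 → -$154.02
  Dec: +$1,193.13 − $4,618.50 → -$3,579.39
  Jan: +$1,193.13 → -$2,386.26
  Feb: +$1,193.13 → -$1,193.13
  Mar: +$1,193.13 → $0.00
Lowest trial balance = -$3,579.39 (Dec)
Initial deposit = cushion − low point = $2,386.26 − (-$3,579.39) = $5,965.65

$5,965.65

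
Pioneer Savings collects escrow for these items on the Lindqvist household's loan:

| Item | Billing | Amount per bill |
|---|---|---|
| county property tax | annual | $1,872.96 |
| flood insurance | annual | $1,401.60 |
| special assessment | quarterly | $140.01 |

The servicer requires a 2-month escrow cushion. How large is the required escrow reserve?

County property tax — $1,872.96 per year
Flood insurance — $1,401.60 per year
Special assessment — $140.01 × 4 = $560.04 per year
Total annual escrow = $1,872.96 + $1,401.60 + $560.04 = $3,834.60
Base monthly escrow = $3,834.60 / 12 = $319.55
Cushion = 2 × $319.55 = $639.10

$639.10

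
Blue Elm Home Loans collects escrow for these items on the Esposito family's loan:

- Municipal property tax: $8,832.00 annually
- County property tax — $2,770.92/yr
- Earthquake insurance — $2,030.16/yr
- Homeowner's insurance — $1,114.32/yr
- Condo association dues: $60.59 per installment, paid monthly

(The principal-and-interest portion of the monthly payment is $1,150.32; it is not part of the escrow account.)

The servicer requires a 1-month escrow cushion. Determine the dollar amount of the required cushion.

Municipal property tax: $8,832.00 per year
County property tax: $2,770.92 per year
Earthquake insurance: $2,030.16 per year
Homeowner's insurance: $1,114.32 per year
Condo association dues: $60.59 × 12 = $727.08 per year
Yearly total = $15,474.48
Monthly = $15,474.48 / 12 = $1,289.54
Reserve = 1 × $1,289.54 = $1,289.54

$1,289.54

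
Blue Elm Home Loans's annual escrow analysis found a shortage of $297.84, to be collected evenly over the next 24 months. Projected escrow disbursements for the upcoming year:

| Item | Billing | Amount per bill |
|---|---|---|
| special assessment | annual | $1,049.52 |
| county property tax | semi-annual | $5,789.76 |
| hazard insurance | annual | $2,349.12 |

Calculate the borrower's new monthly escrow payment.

$1,260.59

Special assessment = $1,049.52 per year
County property tax = $5,789.76 × 2 = $11,579.52 per year
Hazard insurance = $2,349.12 per year
Combined annual = $1,049.52 + $11,579.52 + $2,349.12 = $14,978.16
Base monthly escrow = $14,978.16 / 12 = $1,248.18
Shortage per month = $297.84 / 24 = $12.41
Adjusted monthly = $1,248.18 + $12.41 = $1,260.59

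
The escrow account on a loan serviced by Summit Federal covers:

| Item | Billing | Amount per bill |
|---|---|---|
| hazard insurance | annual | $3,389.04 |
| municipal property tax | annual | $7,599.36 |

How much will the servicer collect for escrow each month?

Hazard insurance — $3,389.04/yr
Municipal property tax — $7,599.36/yr
Total annual escrow = $10,988.40
Per month = $10,988.40 ÷ 12 = $915.70

$915.70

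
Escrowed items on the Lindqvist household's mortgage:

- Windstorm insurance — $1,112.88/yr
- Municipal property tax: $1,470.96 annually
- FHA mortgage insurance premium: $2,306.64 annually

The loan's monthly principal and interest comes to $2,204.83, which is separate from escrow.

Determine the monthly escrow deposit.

$407.54

Windstorm insurance: $1,112.88 annually
Municipal property tax: $1,470.96 annually
FHA mortgage insurance premium: $2,306.64 annually
Annual escrow total = $4,890.48
Monthly = $4,890.48 ÷ 12 = $407.54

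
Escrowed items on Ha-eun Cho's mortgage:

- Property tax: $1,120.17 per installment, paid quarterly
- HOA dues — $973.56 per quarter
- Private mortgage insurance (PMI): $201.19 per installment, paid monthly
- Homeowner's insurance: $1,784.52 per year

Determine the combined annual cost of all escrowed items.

Property tax = $1,120.17 × 4 = $4,480.68 annually
HOA dues = $973.56 × 4 = $3,894.24 annually
Private mortgage insurance (PMI) = $201.19 × 12 = $2,414.28 annually
Homeowner's insurance = $1,784.52 annually
Total per year = $12,573.72

$12,573.72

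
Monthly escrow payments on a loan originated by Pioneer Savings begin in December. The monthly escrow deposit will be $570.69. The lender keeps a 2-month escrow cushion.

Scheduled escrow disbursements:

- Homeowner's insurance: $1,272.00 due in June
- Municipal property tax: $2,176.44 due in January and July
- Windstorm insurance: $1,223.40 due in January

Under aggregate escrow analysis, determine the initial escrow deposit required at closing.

$3,424.14

Cushion = 2 × $570.69 = $1,141.38
Trial balance (start $0, +$570.69 each month, − disbursements):
  Dec: +$570.69 → $570.69
  Jan: +$570.69 − $3,399.84 → -$2,258.46
  Feb: +$570.69 → -$1,687.77
  Mar: +$570.69 → -$1,117.08
  Apr: +$570.69 → -$546.39
  May: +$570.69 → $24.30
  Jun: +$570.69 − $1,272.00 → -$677.01
  Jul: +$570.69 − $2,176.44 → -$2,282.76
  Aug: +$570.69 → -$1,712.07
  Sep: +$570.69 → -$1,141.38
  Oct: +$570.69 → -$570.69
  Nov: +$570.69 → $0.00
Lowest trial balance = -$2,282.76 (Jul)
Initial deposit = cushion − low point = $1,141.38 − (-$2,282.76) = $3,424.14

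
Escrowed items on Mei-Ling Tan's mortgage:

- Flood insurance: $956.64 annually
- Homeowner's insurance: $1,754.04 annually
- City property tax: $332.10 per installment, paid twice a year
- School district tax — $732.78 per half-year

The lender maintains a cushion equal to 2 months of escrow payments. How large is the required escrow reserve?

$806.74

Flood insurance = $956.64 per year
Homeowner's insurance = $1,754.04 per year
City property tax = $332.10 × 2 = $664.20 per year
School district tax = $732.78 × 2 = $1,465.56 per year
Combined annual = $4,840.44
Base monthly escrow = $4,840.44 ÷ 12 = $403.37
Reserve = 2 × $403.37 = $806.74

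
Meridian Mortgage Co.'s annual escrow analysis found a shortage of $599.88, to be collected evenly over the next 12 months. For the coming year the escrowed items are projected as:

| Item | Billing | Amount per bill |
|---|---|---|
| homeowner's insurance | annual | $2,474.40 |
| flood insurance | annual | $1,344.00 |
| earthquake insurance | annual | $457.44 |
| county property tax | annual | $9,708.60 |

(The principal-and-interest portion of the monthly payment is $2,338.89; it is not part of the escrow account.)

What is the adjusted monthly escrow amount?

Homeowner's insurance: $2,474.40 per year
Flood insurance: $1,344.00 per year
Earthquake insurance: $457.44 per year
County property tax: $9,708.60 per year
Annual escrow total = $2,474.40 + $1,344.00 + $457.44 + $9,708.60 = $13,984.44
Base monthly escrow = $13,984.44 ÷ 12 = $1,165.37
Monthly shortage recovery: $599.88 / 12 = $49.99
Adjusted monthly = $1,165.37 + $49.99 = $1,215.36

$1,215.36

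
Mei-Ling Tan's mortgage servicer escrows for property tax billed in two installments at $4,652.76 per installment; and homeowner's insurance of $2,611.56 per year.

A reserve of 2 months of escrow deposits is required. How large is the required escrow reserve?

Property tax: $4,652.76 × 2 = $9,305.52 per year
Homeowner's insurance: $2,611.56 per year
Combined annual = $9,305.52 + $2,611.56 = $11,917.08
Per month = $11,917.08 / 12 = $993.09
Required cushion = 2 × $993.09 = $1,986.18

$1,986.18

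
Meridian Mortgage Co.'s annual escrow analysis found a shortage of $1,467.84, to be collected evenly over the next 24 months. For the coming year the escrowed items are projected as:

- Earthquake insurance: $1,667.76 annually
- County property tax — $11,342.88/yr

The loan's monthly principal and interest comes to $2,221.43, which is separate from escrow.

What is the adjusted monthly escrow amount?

Earthquake insurance: $1,667.76
County property tax: $11,342.88
Yearly total = $1,667.76 + $11,342.88 = $13,010.64
Monthly = $13,010.64 / 12 = $1,084.22
Shortage per month = $1,467.84 / 24 = $61.16
Adjusted monthly = $1,084.22 + $61.16 = $1,145.38

$1,145.38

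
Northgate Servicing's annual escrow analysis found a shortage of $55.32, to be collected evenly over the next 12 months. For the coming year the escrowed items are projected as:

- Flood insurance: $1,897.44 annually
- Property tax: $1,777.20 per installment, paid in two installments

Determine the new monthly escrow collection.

Flood insurance — $1,897.44/yr
Property tax — $1,777.20 × 2 = $3,554.40/yr
Combined annual = $5,451.84
Per month = $5,451.84 ÷ 12 = $454.32
Monthly shortage recovery: $55.32 / 12 = $4.61
Adjusted monthly = $454.32 + $4.61 = $458.93

$458.93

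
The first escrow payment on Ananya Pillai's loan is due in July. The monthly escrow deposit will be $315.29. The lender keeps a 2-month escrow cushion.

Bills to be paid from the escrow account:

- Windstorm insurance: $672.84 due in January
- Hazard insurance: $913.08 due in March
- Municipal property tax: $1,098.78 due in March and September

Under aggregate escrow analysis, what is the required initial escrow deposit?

Cushion = 2 × $315.29 = $630.58
Trial balance (start $0, +$315.29 each month, − disbursements):
  Jul: +$315.29 → $315.29
  Aug: +$315.29 → $630.58
  Sep: +$315.29 − $1,098.78 → -$152.91
  Oct: +$315.29 → $162.38
  Nov: +$315.29 → $477.67
  Dec: +$315.29 → $792.96
  Jan: +$315.29 − $672.84 → $435.41
  Feb: +$315.29 → $750.70
  Mar: +$315.29 − $2,011.86 → -$945.87
  Apr: +$315.29 → -$630.58
  May: +$315.29 → -$315.29
  Jun: +$315.29 → $0.00
Lowest trial balance = -$945.87 (Mar)
Initial deposit = cushion − low point = $630.58 − (-$945.87) = $1,576.45

$1,576.45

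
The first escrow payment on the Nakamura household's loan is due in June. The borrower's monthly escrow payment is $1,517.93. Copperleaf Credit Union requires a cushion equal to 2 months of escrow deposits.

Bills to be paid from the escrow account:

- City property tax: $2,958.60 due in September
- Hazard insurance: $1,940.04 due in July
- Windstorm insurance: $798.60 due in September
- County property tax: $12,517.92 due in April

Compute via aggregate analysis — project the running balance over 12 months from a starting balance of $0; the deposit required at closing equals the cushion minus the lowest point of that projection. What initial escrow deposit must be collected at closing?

$4,553.79

Cushion = 2 × $1,517.93 = $3,035.86
Trial balance (start $0, +$1,517.93 each month, − disbursements):
  Jun: +$1,517.93 → $1,517.93
  Jul: +$1,517.93 − $1,940.04 → $1,095.82
  Aug: +$1,517.93 → $2,613.75
  Sep: +$1,517.93 − $3,757.20 → $374.48
  Oct: +$1,517.93 → $1,892.41
  Nov: +$1,517.93 → $3,410.34
  Dec: +$1,517.93 → $4,928.27
  Jan: +$1,517.93 → $6,446.20
  Feb: +$1,517.93 → $7,964.13
  Mar: +$1,517.93 → $9,482.06
  Apr: +$1,517.93 − $12,517.92 → -$1,517.93
  May: +$1,517.93 → $0.00
Lowest trial balance = -$1,517.93 (Apr)
Initial deposit = cushion − low point = $3,035.86 − (-$1,517.93) = $4,553.79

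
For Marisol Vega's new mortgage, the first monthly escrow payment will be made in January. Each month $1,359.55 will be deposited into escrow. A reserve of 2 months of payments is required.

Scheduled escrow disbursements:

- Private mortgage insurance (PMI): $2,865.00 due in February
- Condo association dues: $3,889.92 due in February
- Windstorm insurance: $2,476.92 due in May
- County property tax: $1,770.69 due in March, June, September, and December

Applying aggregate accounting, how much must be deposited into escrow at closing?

$7,335.02

Cushion = 2 × $1,359.55 = $2,719.10
Trial balance (start $0, +$1,359.55 each month, − disbursements):
  Jan: +$1,359.55 → $1,359.55
  Feb: +$1,359.55 − $6,754.92 → -$4,035.82
  Mar: +$1,359.55 − $1,770.69 → -$4,446.96
  Apr: +$1,359.55 → -$3,087.41
  May: +$1,359.55 − $2,476.92 → -$4,204.78
  Jun: +$1,359.55 − $1,770.69 → -$4,615.92
  Jul: +$1,359.55 → -$3,256.37
  Aug: +$1,359.55 → -$1,896.82
  Sep: +$1,359.55 − $1,770.69 → -$2,307.96
  Oct: +$1,359.55 → -$948.41
  Nov: +$1,359.55 → $411.14
  Dec: +$1,359.55 − $1,770.69 → $0.00
Lowest trial balance = -$4,615.92 (Jun)
Initial deposit = cushion − low point = $2,719.10 − (-$4,615.92) = $7,335.02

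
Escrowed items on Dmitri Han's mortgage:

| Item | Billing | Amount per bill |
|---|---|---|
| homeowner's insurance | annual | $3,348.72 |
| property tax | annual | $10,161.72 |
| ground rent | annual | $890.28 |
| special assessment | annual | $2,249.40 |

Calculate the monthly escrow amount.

$1,387.51

Homeowner's insurance — $3,348.72 annually
Property tax — $10,161.72 annually
Ground rent — $890.28 annually
Special assessment — $2,249.40 annually
Annual escrow total = $3,348.72 + $10,161.72 + $890.28 + $2,249.40 = $16,650.12
Monthly escrow = $16,650.12 ÷ 12 = $1,387.51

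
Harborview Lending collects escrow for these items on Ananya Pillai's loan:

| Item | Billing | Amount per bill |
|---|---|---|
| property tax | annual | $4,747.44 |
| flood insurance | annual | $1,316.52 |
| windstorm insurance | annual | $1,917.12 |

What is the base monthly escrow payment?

Property tax: $4,747.44 per year
Flood insurance: $1,316.52 per year
Windstorm insurance: $1,917.12 per year
Yearly total = $7,981.08
Monthly = $7,981.08 ÷ 12 = $665.09

$665.09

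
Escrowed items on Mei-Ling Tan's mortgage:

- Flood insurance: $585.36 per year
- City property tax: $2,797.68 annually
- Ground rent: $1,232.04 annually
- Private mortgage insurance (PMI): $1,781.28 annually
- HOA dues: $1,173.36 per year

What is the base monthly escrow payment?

$630.81

Flood insurance — $585.36/yr
City property tax — $2,797.68/yr
Ground rent — $1,232.04/yr
Private mortgage insurance (PMI) — $1,781.28/yr
HOA dues — $1,173.36/yr
Annual escrow total = $585.36 + $2,797.68 + $1,232.04 + $1,781.28 + $1,173.36 = $7,569.72
Monthly escrow = $7,569.72 / 12 = $630.81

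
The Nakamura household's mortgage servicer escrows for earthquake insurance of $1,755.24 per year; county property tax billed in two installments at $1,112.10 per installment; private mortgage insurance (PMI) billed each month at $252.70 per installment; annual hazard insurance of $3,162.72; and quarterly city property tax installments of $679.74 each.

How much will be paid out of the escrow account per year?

$12,893.52

Earthquake insurance = $1,755.24/yr
County property tax = $1,112.10 × 2 = $2,224.20/yr
Private mortgage insurance (PMI) = $252.70 × 12 = $3,032.40/yr
Hazard insurance = $3,162.72/yr
City property tax = $679.74 × 4 = $2,718.96/yr
Total per year = $1,755.24 + $2,224.20 + $3,032.40 + $3,162.72 + $2,718.96 = $12,893.52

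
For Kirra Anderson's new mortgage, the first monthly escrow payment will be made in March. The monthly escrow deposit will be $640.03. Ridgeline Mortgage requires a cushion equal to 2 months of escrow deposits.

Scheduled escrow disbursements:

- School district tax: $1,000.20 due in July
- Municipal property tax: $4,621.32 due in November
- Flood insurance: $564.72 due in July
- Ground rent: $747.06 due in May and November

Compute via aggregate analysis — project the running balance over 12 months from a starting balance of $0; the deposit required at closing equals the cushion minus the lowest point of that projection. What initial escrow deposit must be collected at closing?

Cushion = 2 × $640.03 = $1,280.06
Trial balance (start $0, +$640.03 each month, − disbursements):
  Mar: +$640.03 → $640.03
  Apr: +$640.03 → $1,280.06
  May: +$640.03 − $747.06 → $1,173.03
  Jun: +$640.03 → $1,813.06
  Jul: +$640.03 − $1,564.92 → $888.17
  Aug: +$640.03 → $1,528.20
  Sep: +$640.03 → $2,168.23
  Oct: +$640.03 → $2,808.26
  Nov: +$640.03 − $5,368.38 → -$1,920.09
  Dec: +$640.03 → -$1,280.06
  Jan: +$640.03 → -$640.03
  Feb: +$640.03 → $0.00
Lowest trial balance = -$1,920.09 (Nov)
Initial deposit = cushion − low point = $1,280.06 − (-$1,920.09) = $3,200.15

$3,200.15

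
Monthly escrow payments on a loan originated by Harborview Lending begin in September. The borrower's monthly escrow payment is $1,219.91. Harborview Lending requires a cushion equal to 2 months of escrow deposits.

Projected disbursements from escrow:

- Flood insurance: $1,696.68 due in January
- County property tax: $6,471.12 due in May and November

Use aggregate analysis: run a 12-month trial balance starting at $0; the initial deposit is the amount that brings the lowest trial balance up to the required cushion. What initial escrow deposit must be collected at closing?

Cushion = 2 × $1,219.91 = $2,439.82
Trial balance (start $0, +$1,219.91 each month, − disbursements):
  Sep: +$1,219.91 → $1,219.91
  Oct: +$1,219.91 → $2,439.82
  Nov: +$1,219.91 − $6,471.12 → -$2,811.39
  Dec: +$1,219.91 → -$1,591.48
  Jan: +$1,219.91 − $1,696.68 → -$2,068.25
  Feb: +$1,219.91 → -$848.34
  Mar: +$1,219.91 → $371.57
  Apr: +$1,219.91 → $1,591.48
  May: +$1,219.91 − $6,471.12 → -$3,659.73
  Jun: +$1,219.91 → -$2,439.82
  Jul: +$1,219.91 → -$1,219.91
  Aug: +$1,219.91 → $0.00
Lowest trial balance = -$3,659.73 (May)
Initial deposit = cushion − low point = $2,439.82 − (-$3,659.73) = $6,099.55

$6,099.55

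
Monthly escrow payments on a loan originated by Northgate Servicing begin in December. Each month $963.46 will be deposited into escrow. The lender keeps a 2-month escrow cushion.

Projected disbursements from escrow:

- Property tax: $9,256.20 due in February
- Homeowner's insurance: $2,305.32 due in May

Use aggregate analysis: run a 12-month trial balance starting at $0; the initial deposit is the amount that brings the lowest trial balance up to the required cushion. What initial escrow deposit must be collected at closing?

$8,292.74

Cushion = 2 × $963.46 = $1,926.92
Trial balance (start $0, +$963.46 each month, − disbursements):
  Dec: +$963.46 → $963.46
  Jan: +$963.46 → $1,926.92
  Feb: +$963.46 − $9,256.20 → -$6,365.82
  Mar: +$963.46 → -$5,402.36
  Apr: +$963.46 → -$4,438.90
  May: +$963.46 − $2,305.32 → -$5,780.76
  Jun: +$963.46 → -$4,817.30
  Jul: +$963.46 → -$3,853.84
  Aug: +$963.46 → -$2,890.38
  Sep: +$963.46 → -$1,926.92
  Oct: +$963.46 → -$963.46
  Nov: +$963.46 → $0.00
Lowest trial balance = -$6,365.82 (Feb)
Initial deposit = cushion − low point = $1,926.92 − (-$6,365.82) = $8,292.74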